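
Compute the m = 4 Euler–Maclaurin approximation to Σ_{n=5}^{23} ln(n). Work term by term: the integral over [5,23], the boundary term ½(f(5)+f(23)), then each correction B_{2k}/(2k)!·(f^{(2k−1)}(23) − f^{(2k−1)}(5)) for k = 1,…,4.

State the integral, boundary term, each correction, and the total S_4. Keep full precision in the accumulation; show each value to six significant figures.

∫_5^23 ln(x) dx evaluates to 46.0692.
½[f(5) + f(23)] = ½[1.60944 + 3.13549] = 2.37247.
Running total after boundary: 48.4416.
k=1: B_{2}/(2)! × [f^{(1)}(23) − f^{(1)}(5)] = 1/12 × (0.0434783 − 0.200000) = -0.0130435.
Running total after k=1: 48.4286.
k=2: B_{4}/(4)! × [f^{(3)}(23) − f^{(3)}(5)] = −1/720 × (0.000164379 − 0.0160000) = 2.19939e-05.
Running total after k=2: 48.4286.
k=3: B_{6}/(6)! × [f^{(5)}(23) − f^{(5)}(5)] = 1/30240 × (3.72883e-06 − 0.00768000) = -2.53845e-07.
Running total after k=3: 48.4286.
k=4: B_{8}/(8)! × [f^{(7)}(23) − f^{(7)}(5)] = −1/1209600 × (2.11465e-07 − 0.00921600) = 7.61887e-09.

S_4 ≈ 48.4286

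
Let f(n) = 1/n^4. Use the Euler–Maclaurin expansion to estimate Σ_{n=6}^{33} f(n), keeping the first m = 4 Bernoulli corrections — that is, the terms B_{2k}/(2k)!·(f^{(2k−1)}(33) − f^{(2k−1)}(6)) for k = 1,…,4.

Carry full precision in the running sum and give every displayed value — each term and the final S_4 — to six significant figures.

The integral term ∫_6^33 1/x^4 dx = 0.00153393.
½[f(6) + f(33)] = ½[0.000771605 + 8.43226e-07] = 0.000386224.
Integral + boundary = 0.00192016.
Order-1 term: 1/12 · (-1.02209e-07 − (-0.000514403)) = 4.28584e-05.
Running total after k=1: 0.00196302.
Order-2 term: −1/720 · (-2.81568e-09 − (-0.000428669)) = -5.95370e-07.
Running total after k=2: 0.00196242.
Order-3 term: 1/30240 · (-1.44792e-10 − (-0.000666819)) = 2.20509e-08.
Running total after k=3: 0.00196244.
Order-4 term: −1/1209600 · (-1.19663e-11 − (-0.00166705)) = -1.37818e-09.

S_4 ≈ 0.00196244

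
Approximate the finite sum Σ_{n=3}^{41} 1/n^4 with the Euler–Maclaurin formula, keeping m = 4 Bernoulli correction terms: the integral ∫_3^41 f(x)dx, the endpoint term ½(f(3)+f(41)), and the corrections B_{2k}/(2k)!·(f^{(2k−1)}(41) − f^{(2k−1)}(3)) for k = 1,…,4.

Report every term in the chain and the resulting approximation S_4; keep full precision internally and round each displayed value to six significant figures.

S_4 ≈ 0.0198179

The integral term ∫_3^41 1/x^4 dx = 0.0123408.
Endpoint term: (f(3) + f(41))/2 = (0.0123457 + 3.53887e-07)/2 = 0.00617302.
Integral + boundary = 0.0185139.
k=1: B_{2}/(2)! × [f^{(1)}(41) − f^{(1)}(3)] = 1/12 × (-3.45256e-08 − (-0.0164609)) = 0.00137174.
Running total after k=1: 0.0198856.
k=2: B_{4}/(4)! × [f^{(3)}(41) − f^{(3)}(3)] = −1/720 × (-6.16161e-10 − (-0.0548697)) = -7.62079e-05.
Running total after k=2: 0.0198094.
k=3: B_{6}/(6)! × [f^{(5)}(41) − f^{(5)}(3)] = 1/30240 × (-2.05265e-11 − (-0.341411)) = 1.12901e-05.
Running total after k=3: 0.0198207.
k=4: B_{8}/(8)! × [f^{(7)}(41) − f^{(7)}(3)] = −1/1209600 × (-1.09898e-12 − (-3.41411)) = -2.82251e-06.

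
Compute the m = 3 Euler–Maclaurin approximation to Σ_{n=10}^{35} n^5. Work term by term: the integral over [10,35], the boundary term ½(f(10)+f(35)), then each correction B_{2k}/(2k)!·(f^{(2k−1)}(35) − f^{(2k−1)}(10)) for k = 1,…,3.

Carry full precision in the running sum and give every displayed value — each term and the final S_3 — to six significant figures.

∫_10^35 x^5 dx evaluates to 3.06211e+08.
½[f(10) + f(35)] = ½[100000 + 5.25219e+07] = 2.63109e+07.
So far: 3.32522e+08.
Correction k=1: B_{2}/2! · (f^{(1)}(35) − f^{(1)}(10)) = 1/12 · (7.50312e+06 − 50000.0) = 621094.
Partial sum through k=1: 3.33143e+08.
Correction k=2: B_{4}/4! · (f^{(3)}(35) − f^{(3)}(10)) = −1/720 · (73500.0 − 6000.00) = -93.7500.
Partial sum through k=2: 3.33143e+08.
Correction k=3: B_{6}/6! · (f^{(5)}(35) − f^{(5)}(10)) = 1/30240 · (120.000 − 120.000) = 0.00000.

S_3 ≈ 3.33143e+08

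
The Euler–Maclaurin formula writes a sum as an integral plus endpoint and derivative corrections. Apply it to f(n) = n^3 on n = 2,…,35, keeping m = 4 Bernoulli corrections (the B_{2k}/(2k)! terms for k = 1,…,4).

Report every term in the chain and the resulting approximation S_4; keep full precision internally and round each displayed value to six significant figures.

Integral: ∫_2^35 x^3 dx = 375152.
½[f(2) + f(35)] = ½[8.00000 + 42875.0] = 21441.5.
So far: 396594.
Order-1 term: 1/12 · (3675.00 − 12.0000) = 305.250.
Partial sum through k=1: 396899.
Order-2 term: −1/720 · (6.00000 − 6.00000) = 0.00000.
Partial sum through k=2: 396899.
Order-3 term: 1/30240 · (0.00000 − 0.00000) = 0.00000.
Partial sum through k=3: 396899.
Order-4 term: −1/1209600 · (0.00000 − 0.00000) = 0.00000.

S_4 ≈ 396899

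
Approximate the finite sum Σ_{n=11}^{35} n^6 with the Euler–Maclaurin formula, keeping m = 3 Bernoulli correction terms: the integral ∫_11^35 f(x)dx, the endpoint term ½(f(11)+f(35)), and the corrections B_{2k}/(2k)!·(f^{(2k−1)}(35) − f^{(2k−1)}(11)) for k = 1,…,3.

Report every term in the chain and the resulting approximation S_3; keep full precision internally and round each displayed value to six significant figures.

Integral: ∫_11^35 x^6 dx = 9.18854e+09.
Endpoint term: (f(11) + f(35))/2 = (1.77156e+06 + 1.83827e+09)/2 = 9.20019e+08.
Integral + boundary = 1.01086e+10.
Correction k=1: B_{2}/2! · (f^{(1)}(35) − f^{(1)}(11)) = 1/12 · (3.15131e+08 − 966306) = 2.61804e+07.
Partial sum through k=1: 1.01347e+10.
Correction k=2: B_{4}/4! · (f^{(3)}(35) − f^{(3)}(11)) = −1/720 · (5.14500e+06 − 159720) = -6924.00.
Partial sum through k=2: 1.01347e+10.
Correction k=3: B_{6}/6! · (f^{(5)}(35) − f^{(5)}(11)) = 1/30240 · (25200.0 − 7920.00) = 0.571429.

S_3 ≈ 1.01347e+10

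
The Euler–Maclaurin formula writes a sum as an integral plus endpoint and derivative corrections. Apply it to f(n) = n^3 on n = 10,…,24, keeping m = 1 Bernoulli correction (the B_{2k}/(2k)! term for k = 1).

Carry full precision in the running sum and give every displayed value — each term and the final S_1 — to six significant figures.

S_1 ≈ 87975.0

Integral: ∫_10^24 x^3 dx = 80444.0.
½[f(10) + f(24)] = ½[1000.00 + 13824.0] = 7412.00.
So far: 87856.0.
k=1: B_{2}/(2)! × [f^{(1)}(24) − f^{(1)}(10)] = 1/12 × (1728.00 − 300.000) = 119.000.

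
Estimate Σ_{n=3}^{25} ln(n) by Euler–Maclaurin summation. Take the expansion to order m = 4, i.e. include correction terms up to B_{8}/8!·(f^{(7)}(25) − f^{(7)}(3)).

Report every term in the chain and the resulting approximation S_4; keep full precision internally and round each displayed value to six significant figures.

The integral term ∫_3^25 ln(x) dx = 55.1761.
Boundary: ½(f(3) + f(25)) = ½(1.09861 + 3.21888) = 2.15874.
So far: 57.3348.
k=1: B_{2}/(2)! × [f^{(1)}(25) − f^{(1)}(3)] = 1/12 × (0.0400000 − 0.333333) = -0.0244444.
Partial sum through k=1: 57.3104.
k=2: B_{4}/(4)! × [f^{(3)}(25) − f^{(3)}(3)] = −1/720 × (0.000128000 − 0.0740741) = 0.000102703.
Partial sum through k=2: 57.3105.
k=3: B_{6}/(6)! × [f^{(5)}(25) − f^{(5)}(3)] = 1/30240 × (2.45760e-06 − 0.0987654) = -3.26597e-06.
Partial sum through k=3: 57.3105.
k=4: B_{8}/(8)! × [f^{(7)}(25) − f^{(7)}(3)] = −1/1209600 × (1.17965e-07 − 0.329218) = 2.72171e-07.

S_4 ≈ 57.3105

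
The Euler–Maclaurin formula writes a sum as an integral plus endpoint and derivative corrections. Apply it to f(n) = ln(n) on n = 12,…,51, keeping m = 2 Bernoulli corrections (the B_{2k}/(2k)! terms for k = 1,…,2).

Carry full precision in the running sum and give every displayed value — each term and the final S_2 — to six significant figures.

S_2 ≈ 134.907

The integral term ∫_12^51 ln(x) dx = 131.704.
Boundary: ½(f(12) + f(51)) = ½(2.48491 + 3.93183) = 3.20837.
Integral + boundary = 134.913.
k=1: B_{2}/(2)! × [f^{(1)}(51) − f^{(1)}(12)] = 1/12 × (0.0196078 − 0.0833333) = -0.00531046.
Partial sum through k=1: 134.907.
k=2: B_{4}/(4)! × [f^{(3)}(51) − f^{(3)}(12)] = −1/720 × (1.50772e-05 − 0.00115741) = 1.58657e-06.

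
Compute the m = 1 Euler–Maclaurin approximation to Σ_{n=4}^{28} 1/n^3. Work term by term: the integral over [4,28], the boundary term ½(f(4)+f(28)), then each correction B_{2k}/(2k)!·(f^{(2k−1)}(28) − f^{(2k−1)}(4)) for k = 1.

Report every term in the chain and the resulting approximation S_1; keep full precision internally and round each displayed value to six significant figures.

S_1 ≈ 0.0394237

∫_4^28 1/x^3 dx evaluates to 0.0306122.
Endpoint term: (f(4) + f(28))/2 = (0.0156250 + 4.55539e-05)/2 = 0.00783528.
Running total after boundary: 0.0384475.
k=1: B_{2}/(2)! × [f^{(1)}(28) − f^{(1)}(4)] = 1/12 × (-4.88078e-06 − (-0.0117188)) = 0.000976156.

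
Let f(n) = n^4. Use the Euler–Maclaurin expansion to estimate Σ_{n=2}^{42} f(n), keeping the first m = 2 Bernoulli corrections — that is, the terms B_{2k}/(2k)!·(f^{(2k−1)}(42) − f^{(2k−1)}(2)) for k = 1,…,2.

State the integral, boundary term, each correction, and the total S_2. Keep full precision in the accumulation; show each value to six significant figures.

Integral: ∫_2^42 x^4 dx = 2.61382e+07.
½[f(2) + f(42)] = ½[16.0000 + 3.11170e+06] = 1.55586e+06.
So far: 2.76941e+07.
Order-1 term: 1/12 · (296352 − 32.0000) = 24693.3.
Partial sum through k=1: 2.77188e+07.
Order-2 term: −1/720 · (1008.00 − 48.0000) = -1.33333.

S_2 ≈ 2.77188e+07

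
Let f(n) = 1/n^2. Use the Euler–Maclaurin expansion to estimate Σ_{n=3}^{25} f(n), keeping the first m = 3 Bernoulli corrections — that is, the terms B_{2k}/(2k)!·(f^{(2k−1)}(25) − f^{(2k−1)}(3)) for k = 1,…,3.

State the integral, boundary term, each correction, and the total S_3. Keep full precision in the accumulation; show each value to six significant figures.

S_3 ≈ 0.355725

Integral: ∫_3^25 1/x^2 dx = 0.293333.
Endpoint term: (f(3) + f(25))/2 = (0.111111 + 0.00160000)/2 = 0.0563556.
So far: 0.349689.
Correction k=1: B_{2}/2! · (f^{(1)}(25) − f^{(1)}(3)) = 1/12 · (-0.000128000 − (-0.0740741)) = 0.00616217.
Running total after k=1: 0.355851.
Correction k=2: B_{4}/4! · (f^{(3)}(25) − f^{(3)}(3)) = −1/720 · (-2.45760e-06 − (-0.0987654)) = -0.000137171.
Running total after k=2: 0.355714.
Correction k=3: B_{6}/6! · (f^{(5)}(25) − f^{(5)}(3)) = 1/30240 · (-1.17965e-07 − (-0.329218)) = 1.08868e-05.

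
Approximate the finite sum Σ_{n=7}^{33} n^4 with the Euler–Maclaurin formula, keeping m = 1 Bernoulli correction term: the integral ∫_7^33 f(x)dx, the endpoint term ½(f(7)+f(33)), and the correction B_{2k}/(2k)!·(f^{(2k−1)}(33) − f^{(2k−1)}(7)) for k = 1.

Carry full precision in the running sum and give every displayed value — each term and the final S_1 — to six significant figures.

S_1 ≈ 8.42974e+06

Integral: ∫_7^33 x^4 dx = 7.82372e+06.
Boundary: ½(f(7) + f(33)) = ½(2401.00 + 1.18592e+06) = 594161.
Running total after boundary: 8.41788e+06.
k=1: B_{2}/(2)! × [f^{(1)}(33) − f^{(1)}(7)] = 1/12 × (143748 − 1372.00) = 11864.7.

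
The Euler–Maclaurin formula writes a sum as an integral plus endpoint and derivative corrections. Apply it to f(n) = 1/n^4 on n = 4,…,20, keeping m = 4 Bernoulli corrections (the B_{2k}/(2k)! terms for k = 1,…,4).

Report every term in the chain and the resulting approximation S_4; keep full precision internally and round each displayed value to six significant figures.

∫_4^20 1/x^4 dx evaluates to 0.00516667.
Endpoint term: (f(4) + f(20))/2 = (0.00390625 + 6.25000e-06)/2 = 0.00195625.
Integral + boundary = 0.00712292.
k=1: B_{2}/(2)! × [f^{(1)}(20) − f^{(1)}(4)] = 1/12 × (-1.25000e-06 − (-0.00390625)) = 0.000325417.
After k=1: 0.00744833.
k=2: B_{4}/(4)! × [f^{(3)}(20) − f^{(3)}(4)] = −1/720 × (-9.37500e-08 − (-0.00732422)) = -1.01724e-05.
After k=2: 0.00743816.
k=3: B_{6}/(6)! × [f^{(5)}(20) − f^{(5)}(4)] = 1/30240 × (-1.31250e-08 − (-0.0256348)) = 8.47710e-07.
After k=3: 0.00743901.
k=4: B_{8}/(8)! × [f^{(7)}(20) − f^{(7)}(4)] = −1/1209600 × (-2.95313e-09 − (-0.144196)) = -1.19209e-07.

S_4 ≈ 0.00743889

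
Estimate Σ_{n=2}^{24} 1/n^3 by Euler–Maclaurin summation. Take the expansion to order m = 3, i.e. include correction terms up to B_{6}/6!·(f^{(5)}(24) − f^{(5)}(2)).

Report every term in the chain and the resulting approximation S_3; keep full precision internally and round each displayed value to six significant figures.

∫_2^24 1/x^3 dx evaluates to 0.124132.
½[f(2) + f(24)] = ½[0.125000 + 7.23380e-05] = 0.0625362.
Integral + boundary = 0.186668.
k=1: B_{2}/(2)! × [f^{(1)}(24) − f^{(1)}(2)] = 1/12 × (-9.04225e-06 − (-0.187500)) = 0.0156242.
Partial sum through k=1: 0.202292.
k=2: B_{4}/(4)! × [f^{(3)}(24) − f^{(3)}(2)] = −1/720 × (-3.13967e-07 − (-0.937500)) = -0.00130208.
Partial sum through k=2: 0.200990.
k=3: B_{6}/(6)! × [f^{(5)}(24) − f^{(5)}(2)] = 1/30240 × (-2.28934e-08 − (-9.84375)) = 0.000325521.

S_3 ≈ 0.201316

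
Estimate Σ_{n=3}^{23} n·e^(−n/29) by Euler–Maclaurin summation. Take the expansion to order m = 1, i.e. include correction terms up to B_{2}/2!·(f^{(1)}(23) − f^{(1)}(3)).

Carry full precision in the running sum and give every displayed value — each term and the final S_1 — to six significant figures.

S_1 ≈ 161.017

The integral term ∫_3^23 x·e^(−x/29) dx = 154.521.
Boundary: ½(f(3) + f(23)) = ½(2.70517 + 10.4061) = 6.55563.
So far: 161.077.
k=1: B_{2}/(2)! × [f^{(1)}(23) − f^{(1)}(3)] = 1/12 × (0.0936080 − 0.808441) = -0.0595694.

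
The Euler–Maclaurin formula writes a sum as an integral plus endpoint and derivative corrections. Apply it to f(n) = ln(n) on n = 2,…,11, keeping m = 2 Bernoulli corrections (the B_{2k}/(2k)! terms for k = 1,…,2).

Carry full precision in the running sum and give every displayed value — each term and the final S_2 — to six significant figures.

∫_2^11 ln(x) dx evaluates to 15.9906.
Endpoint term: (f(2) + f(11))/2 = (0.693147 + 2.39790)/2 = 1.54552.
Integral + boundary = 17.5361.
Order-1 term: 1/12 · (0.0909091 − 0.500000) = -0.0340909.
Partial sum through k=1: 17.5020.
Order-2 term: −1/720 · (0.00150263 − 0.250000) = 0.000345135.

S_2 ≈ 17.5023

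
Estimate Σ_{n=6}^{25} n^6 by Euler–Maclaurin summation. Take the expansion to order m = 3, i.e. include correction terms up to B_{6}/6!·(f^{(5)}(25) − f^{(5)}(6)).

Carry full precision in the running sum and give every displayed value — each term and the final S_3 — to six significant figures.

S_3 ≈ 9.98861e+08

∫_6^25 x^6 dx evaluates to 8.71891e+08.
½[f(6) + f(25)] = ½[46656.0 + 2.44141e+08] = 1.22094e+08.
Integral + boundary = 9.93984e+08.
Correction k=1: B_{2}/2! · (f^{(1)}(25) − f^{(1)}(6)) = 1/12 · (5.85938e+07 − 46656.0) = 4.87892e+06.
Partial sum through k=1: 9.98863e+08.
Correction k=2: B_{4}/4! · (f^{(3)}(25) − f^{(3)}(6)) = −1/720 · (1.87500e+06 − 25920.0) = -2568.17.
Partial sum through k=2: 9.98861e+08.
Correction k=3: B_{6}/6! · (f^{(5)}(25) − f^{(5)}(6)) = 1/30240 · (18000.0 − 4320.00) = 0.452381.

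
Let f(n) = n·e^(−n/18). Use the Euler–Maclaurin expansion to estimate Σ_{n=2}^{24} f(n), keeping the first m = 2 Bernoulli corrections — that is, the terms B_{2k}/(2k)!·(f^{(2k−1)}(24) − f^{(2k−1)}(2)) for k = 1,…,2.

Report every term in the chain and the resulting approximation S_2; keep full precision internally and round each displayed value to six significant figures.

S_2 ≈ 126.847

The integral term ∫_2^24 x·e^(−x/18) dx = 122.863.
Boundary: ½(f(2) + f(24)) = ½(1.78968 + 6.32633) = 4.05800.
Integral + boundary = 126.921.
Correction k=1: B_{2}/2! · (f^{(1)}(24) − f^{(1)}(2)) = 1/12 · (-0.0878657 − 0.795413) = -0.0736065.
Running total after k=1: 126.847.
Correction k=2: B_{4}/4! · (f^{(3)}(24) − f^{(3)}(2)) = −1/720 · (0.00135595 − 0.00797868) = 9.19823e-06.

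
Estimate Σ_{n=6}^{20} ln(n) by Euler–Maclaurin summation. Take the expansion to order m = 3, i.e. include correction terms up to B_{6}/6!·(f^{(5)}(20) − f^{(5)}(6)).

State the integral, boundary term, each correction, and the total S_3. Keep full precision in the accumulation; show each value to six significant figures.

The integral term ∫_6^20 ln(x) dx = 35.1641.
Boundary: ½(f(6) + f(20)) = ½(1.79176 + 2.99573) = 2.39375.
So far: 37.5578.
Order-1 term: 1/12 · (0.0500000 − 0.166667) = -0.00972222.
Running total after k=1: 37.5481.
Order-2 term: −1/720 · (0.000250000 − 0.00925926) = 1.25129e-05.
Running total after k=2: 37.5481.
Order-3 term: 1/30240 · (7.50000e-06 − 0.00308642) = -1.01816e-07.

S_3 ≈ 37.5481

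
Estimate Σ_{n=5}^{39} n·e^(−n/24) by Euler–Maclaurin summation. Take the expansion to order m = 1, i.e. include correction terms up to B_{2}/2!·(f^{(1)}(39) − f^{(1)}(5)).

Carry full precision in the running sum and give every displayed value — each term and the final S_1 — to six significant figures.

S_1 ≈ 273.183

The integral term ∫_5^39 x·e^(−x/24) dx = 267.377.
Boundary: ½(f(5) + f(39)) = ½(4.05968 + 7.67956) = 5.86962.
So far: 273.247.
k=1: B_{2}/(2)! × [f^{(1)}(39) − f^{(1)}(5)] = 1/12 × (-0.123070 − 0.642783) = -0.0638211.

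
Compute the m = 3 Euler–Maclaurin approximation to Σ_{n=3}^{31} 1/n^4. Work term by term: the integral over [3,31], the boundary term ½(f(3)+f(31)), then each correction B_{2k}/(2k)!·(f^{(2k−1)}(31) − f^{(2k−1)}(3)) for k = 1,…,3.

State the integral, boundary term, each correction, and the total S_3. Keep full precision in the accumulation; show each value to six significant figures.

∫_3^31 1/x^4 dx evaluates to 0.0123345.
Endpoint term: (f(3) + f(31))/2 = (0.0123457 + 1.08281e-06)/2 = 0.00617338.
Integral + boundary = 0.0185079.
Correction k=1: B_{2}/2! · (f^{(1)}(31) − f^{(1)}(3)) = 1/12 · (-1.39718e-07 − (-0.0164609)) = 0.00137173.
Partial sum through k=1: 0.0198796.
Correction k=2: B_{4}/4! · (f^{(3)}(31) − f^{(3)}(3)) = −1/720 · (-4.36164e-09 − (-0.0548697)) = -7.62079e-05.
Partial sum through k=2: 0.0198034.
Correction k=3: B_{6}/6! · (f^{(5)}(31) − f^{(5)}(3)) = 1/30240 · (-2.54164e-10 − (-0.341411)) = 1.12901e-05.

S_3 ≈ 0.0198147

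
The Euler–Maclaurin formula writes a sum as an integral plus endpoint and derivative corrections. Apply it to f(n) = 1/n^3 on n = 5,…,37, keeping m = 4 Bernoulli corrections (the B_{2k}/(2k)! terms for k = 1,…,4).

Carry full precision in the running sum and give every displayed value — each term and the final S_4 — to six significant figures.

∫_5^37 1/x^3 dx evaluates to 0.0196348.
Endpoint term: (f(5) + f(37))/2 = (0.00800000 + 1.97422e-05)/2 = 0.00400987.
Running total after boundary: 0.0236446.
Order-1 term: 1/12 · (-1.60072e-06 − (-0.00480000)) = 0.000399867.
Partial sum through k=1: 0.0240445.
Order-2 term: −1/720 · (-2.33852e-08 − (-0.00384000)) = -5.33330e-06.
Partial sum through k=2: 0.0240392.
Order-3 term: 1/30240 · (-7.17442e-10 − (-0.00645120)) = 2.13333e-07.
Partial sum through k=3: 0.0240394.
Order-4 term: −1/1209600 · (-3.77325e-11 − (-0.0185795)) = -1.53600e-08.

S_4 ≈ 0.0240394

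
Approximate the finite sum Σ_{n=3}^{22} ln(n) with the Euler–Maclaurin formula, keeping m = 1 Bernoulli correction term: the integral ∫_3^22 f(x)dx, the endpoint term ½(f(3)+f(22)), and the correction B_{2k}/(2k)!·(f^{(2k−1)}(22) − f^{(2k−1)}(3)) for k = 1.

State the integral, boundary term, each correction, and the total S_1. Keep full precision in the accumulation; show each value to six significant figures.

∫_3^22 ln(x) dx evaluates to 45.7071.
Boundary: ½(f(3) + f(22)) = ½(1.09861 + 3.09104) = 2.09483.
Running total after boundary: 47.8019.
Correction k=1: B_{2}/2! · (f^{(1)}(22) − f^{(1)}(3)) = 1/12 · (0.0454545 − 0.333333) = -0.0239899.

S_1 ≈ 47.7779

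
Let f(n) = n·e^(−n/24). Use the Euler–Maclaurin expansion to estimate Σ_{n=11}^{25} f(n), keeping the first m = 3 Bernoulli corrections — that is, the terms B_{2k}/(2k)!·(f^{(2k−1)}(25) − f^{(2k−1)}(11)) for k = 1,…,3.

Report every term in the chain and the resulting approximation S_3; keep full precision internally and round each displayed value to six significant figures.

S_3 ≈ 124.051

Integral: ∫_11^25 x·e^(−x/24) dx = 116.192.
Boundary: ½(f(11) + f(25)) = ½(6.95570 + 8.82165) = 7.88868.
Running total after boundary: 124.081.
Correction k=1: B_{2}/2! · (f^{(1)}(25) − f^{(1)}(11)) = 1/12 · (-0.0147028 − 0.342516) = -0.0297682.
Running total after k=1: 124.051.
Correction k=2: B_{4}/4! · (f^{(3)}(25) − f^{(3)}(11)) = −1/720 · (0.00119970 − 0.00279026) = 2.20910e-06.
Running total after k=2: 124.051.
Correction k=3: B_{6}/6! · (f^{(5)}(25) − f^{(5)}(11)) = 1/30240 · (4.20995e-06 − 8.65603e-06) = -1.47026e-10.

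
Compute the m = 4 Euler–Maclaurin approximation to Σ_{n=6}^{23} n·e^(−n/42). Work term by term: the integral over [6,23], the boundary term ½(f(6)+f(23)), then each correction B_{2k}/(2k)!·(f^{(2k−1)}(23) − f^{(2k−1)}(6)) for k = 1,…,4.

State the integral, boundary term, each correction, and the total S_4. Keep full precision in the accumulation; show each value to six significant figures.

∫_6^23 x·e^(−x/42) dx evaluates to 168.798.
Boundary: ½(f(6) + f(23)) = ½(5.20127 + 13.3015) = 9.25137.
So far: 178.050.
Order-1 term: 1/12 · (0.261623 − 0.743038) = -0.0401179.
After k=1: 178.009.
Order-2 term: −1/720 · (0.000804010 − 0.00140408) = 8.33428e-07.
After k=2: 178.009.
Order-3 term: 1/30240 · (8.27499e-07 − 1.35314e-06) = -1.73822e-11.
After k=3: 178.009.
Order-4 term: −1/1209600 · (6.79824e-10 − 1.08294e-09) = 3.33266e-16.

S_4 ≈ 178.009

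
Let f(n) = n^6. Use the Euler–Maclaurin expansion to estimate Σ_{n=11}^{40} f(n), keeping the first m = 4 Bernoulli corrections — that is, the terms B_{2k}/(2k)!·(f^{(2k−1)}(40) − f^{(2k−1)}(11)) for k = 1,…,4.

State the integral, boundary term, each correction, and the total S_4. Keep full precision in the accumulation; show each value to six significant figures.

∫_11^40 x^6 dx evaluates to 2.34029e+10.
½[f(11) + f(40)] = ½[1.77156e+06 + 4.09600e+09] = 2.04889e+09.
So far: 2.54518e+10.
Correction k=1: B_{2}/2! · (f^{(1)}(40) − f^{(1)}(11)) = 1/12 · (6.14400e+08 − 966306) = 5.11195e+07.
Running total after k=1: 2.55029e+10.
Correction k=2: B_{4}/4! · (f^{(3)}(40) − f^{(3)}(11)) = −1/720 · (7.68000e+06 − 159720) = -10444.8.
Running total after k=2: 2.55029e+10.
Correction k=3: B_{6}/6! · (f^{(5)}(40) − f^{(5)}(11)) = 1/30240 · (28800.0 − 7920.00) = 0.690476.
Running total after k=3: 2.55029e+10.
Correction k=4: B_{8}/8! · (f^{(7)}(40) − f^{(7)}(11)) = −1/1209600 · (0.00000 − 0.00000) = 0.00000.

S_4 ≈ 2.55029e+10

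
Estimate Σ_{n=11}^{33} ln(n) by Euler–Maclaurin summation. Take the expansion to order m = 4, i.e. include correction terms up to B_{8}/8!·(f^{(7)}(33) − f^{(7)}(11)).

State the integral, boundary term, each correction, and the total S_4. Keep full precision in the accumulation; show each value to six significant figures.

Integral: ∫_11^33 ln(x) dx = 67.0079.
½[f(11) + f(33)] = ½[2.39790 + 3.49651] = 2.94720.
Running total after boundary: 69.9551.
Order-1 term: 1/12 · (0.0303030 − 0.0909091) = -0.00505051.
Running total after k=1: 69.9501.
Order-2 term: −1/720 · (5.56529e-05 − 0.00150263) = 2.00969e-06.
Running total after k=2: 69.9501.
Order-3 term: 1/30240 · (6.13256e-07 − 0.000149021) = -4.90767e-09.
Running total after k=3: 69.9501.
Order-4 term: −1/1209600 · (1.68941e-08 − 3.69474e-05) = 3.05312e-11.

S_4 ≈ 69.9501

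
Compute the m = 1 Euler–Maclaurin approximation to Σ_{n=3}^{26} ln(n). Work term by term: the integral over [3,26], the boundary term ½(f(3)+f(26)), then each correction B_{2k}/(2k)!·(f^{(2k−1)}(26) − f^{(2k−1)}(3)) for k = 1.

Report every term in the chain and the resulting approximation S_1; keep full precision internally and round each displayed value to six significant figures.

S_1 ≈ 60.5685

Integral: ∫_3^26 ln(x) dx = 58.4147.
Boundary: ½(f(3) + f(26)) = ½(1.09861 + 3.25810) = 2.17835.
Integral + boundary = 60.5930.
k=1: B_{2}/(2)! × [f^{(1)}(26) − f^{(1)}(3)] = 1/12 × (0.0384615 − 0.333333) = -0.0245726.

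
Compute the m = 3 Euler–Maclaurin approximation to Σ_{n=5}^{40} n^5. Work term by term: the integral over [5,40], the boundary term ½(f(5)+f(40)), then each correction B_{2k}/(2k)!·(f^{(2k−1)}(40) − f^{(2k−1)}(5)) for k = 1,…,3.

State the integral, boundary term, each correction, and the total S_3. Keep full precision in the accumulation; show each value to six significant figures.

The integral term ∫_5^40 x^5 dx = 6.82664e+08.
Boundary: ½(f(5) + f(40)) = ½(3125.00 + 1.02400e+08) = 5.12016e+07.
Running total after boundary: 7.33866e+08.
Correction k=1: B_{2}/2! · (f^{(1)}(40) − f^{(1)}(5)) = 1/12 · (1.28000e+07 − 3125.00) = 1.06641e+06.
Running total after k=1: 7.34932e+08.
Correction k=2: B_{4}/4! · (f^{(3)}(40) − f^{(3)}(5)) = −1/720 · (96000.0 − 1500.00) = -131.250.
Running total after k=2: 7.34932e+08.
Correction k=3: B_{6}/6! · (f^{(5)}(40) − f^{(5)}(5)) = 1/30240 · (120.000 − 120.000) = 0.00000.

S_3 ≈ 7.34932e+08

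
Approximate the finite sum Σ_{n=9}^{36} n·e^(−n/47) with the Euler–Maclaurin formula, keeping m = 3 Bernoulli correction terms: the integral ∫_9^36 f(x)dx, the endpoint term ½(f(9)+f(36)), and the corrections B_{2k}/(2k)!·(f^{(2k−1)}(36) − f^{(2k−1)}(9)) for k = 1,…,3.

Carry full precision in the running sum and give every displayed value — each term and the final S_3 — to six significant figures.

∫_9^36 x·e^(−x/47) dx evaluates to 359.787.
Endpoint term: (f(9) + f(36))/2 = (7.43156 + 16.7360)/2 = 12.0838.
So far: 371.870.
Order-1 term: 1/12 · (0.108804 − 0.667610) = -0.0465672.
After k=1: 371.824.
Order-2 term: −1/720 · (0.000470159 − 0.00104983) = 8.05094e-07.
After k=2: 371.824.
Order-3 term: 1/30240 · (4.03378e-07 − 8.13685e-07) = -1.35683e-11.

S_3 ≈ 371.824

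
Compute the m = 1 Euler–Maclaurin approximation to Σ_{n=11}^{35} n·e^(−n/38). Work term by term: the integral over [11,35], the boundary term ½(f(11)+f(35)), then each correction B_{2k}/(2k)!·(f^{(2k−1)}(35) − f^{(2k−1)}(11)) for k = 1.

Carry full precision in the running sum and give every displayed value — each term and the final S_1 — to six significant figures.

S_1 ≈ 300.714

∫_11^35 x·e^(−x/38) dx evaluates to 289.671.
Endpoint term: (f(11) + f(35))/2 = (8.23523 + 13.9335)/2 = 11.0844.
So far: 300.756.
Order-1 term: 1/12 · (0.0314289 − 0.531941) = -0.0417093.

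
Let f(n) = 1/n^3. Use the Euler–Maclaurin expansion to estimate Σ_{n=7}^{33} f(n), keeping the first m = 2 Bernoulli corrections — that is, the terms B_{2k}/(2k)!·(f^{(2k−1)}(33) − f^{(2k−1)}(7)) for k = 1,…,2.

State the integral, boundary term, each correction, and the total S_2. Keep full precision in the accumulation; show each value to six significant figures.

∫_7^33 1/x^3 dx evaluates to 0.00974494.
½[f(7) + f(33)] = ½[0.00291545 + 2.78265e-05] = 0.00147164.
So far: 0.0112166.
k=1: B_{2}/(2)! × [f^{(1)}(33) − f^{(1)}(7)] = 1/12 × (-2.52968e-06 − (-0.00124948)) = 0.000103912.
Running total after k=1: 0.0113205.
k=2: B_{4}/(4)! × [f^{(3)}(33) − f^{(3)}(7)] = −1/720 × (-4.64588e-08 − (-0.000509992)) = -7.08257e-07.

S_2 ≈ 0.0113198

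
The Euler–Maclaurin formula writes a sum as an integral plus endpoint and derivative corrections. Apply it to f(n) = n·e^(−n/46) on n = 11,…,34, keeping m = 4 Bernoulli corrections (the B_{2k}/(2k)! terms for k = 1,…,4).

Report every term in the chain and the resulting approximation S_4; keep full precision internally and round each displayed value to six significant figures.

S_4 ≈ 319.435

Integral: ∫_11^34 x·e^(−x/46) dx = 307.026.
½[f(11) + f(34)] = ½[8.66043 + 16.2360] = 12.4482.
So far: 319.474.
k=1: B_{2}/(2)! × [f^{(1)}(34) − f^{(1)}(11)] = 1/12 × (0.124573 − 0.599042) = -0.0395391.
Running total after k=1: 319.435.
k=2: B_{4}/(4)! × [f^{(3)}(34) − f^{(3)}(11)] = −1/720 × (0.000510222 − 0.00102725) = 7.18097e-07.
Running total after k=2: 319.435.
k=3: B_{6}/(6)! × [f^{(5)}(34) − f^{(5)}(11)] = 1/30240 × (4.54430e-07 − 8.37147e-07) = -1.26560e-11.
Running total after k=3: 319.435.
k=4: B_{8}/(8)! × [f^{(7)}(34) − f^{(7)}(11)] = −1/1209600 × (3.15564e-10 − 5.61827e-10) = 2.03590e-16.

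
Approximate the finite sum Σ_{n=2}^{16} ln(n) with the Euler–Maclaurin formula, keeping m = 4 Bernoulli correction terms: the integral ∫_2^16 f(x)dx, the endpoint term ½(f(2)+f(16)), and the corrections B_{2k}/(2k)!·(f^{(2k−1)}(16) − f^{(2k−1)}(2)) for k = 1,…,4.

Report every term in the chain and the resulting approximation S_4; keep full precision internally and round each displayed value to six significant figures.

Integral: ∫_2^16 ln(x) dx = 28.9751.
½[f(2) + f(16)] = ½[0.693147 + 2.77259] = 1.73287.
Running total after boundary: 30.7080.
k=1: B_{2}/(2)! × [f^{(1)}(16) − f^{(1)}(2)] = 1/12 × (0.0625000 − 0.500000) = -0.0364583.
Partial sum through k=1: 30.6715.
k=2: B_{4}/(4)! × [f^{(3)}(16) − f^{(3)}(2)] = −1/720 × (0.000488281 − 0.250000) = 0.000346544.
Partial sum through k=2: 30.6719.
k=3: B_{6}/(6)! × [f^{(5)}(16) − f^{(5)}(2)] = 1/30240 × (2.28882e-05 − 0.750000) = -2.48008e-05.
Partial sum through k=3: 30.6719.
k=4: B_{8}/(8)! × [f^{(7)}(16) − f^{(7)}(2)] = −1/1209600 × (2.68221e-06 − 5.62500) = 4.65030e-06.

S_4 ≈ 30.6719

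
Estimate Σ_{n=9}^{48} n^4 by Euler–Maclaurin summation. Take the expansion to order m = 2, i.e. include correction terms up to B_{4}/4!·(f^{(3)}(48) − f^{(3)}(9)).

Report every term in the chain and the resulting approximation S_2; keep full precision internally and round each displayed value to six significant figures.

S_2 ≈ 5.36431e+07

∫_9^48 x^4 dx evaluates to 5.09490e+07.
Boundary: ½(f(9) + f(48)) = ½(6561.00 + 5.30842e+06) = 2.65749e+06.
So far: 5.36065e+07.
Correction k=1: B_{2}/2! · (f^{(1)}(48) − f^{(1)}(9)) = 1/12 · (442368 − 2916.00) = 36621.0.
Partial sum through k=1: 5.36431e+07.
Correction k=2: B_{4}/4! · (f^{(3)}(48) − f^{(3)}(9)) = −1/720 · (1152.00 − 216.000) = -1.30000.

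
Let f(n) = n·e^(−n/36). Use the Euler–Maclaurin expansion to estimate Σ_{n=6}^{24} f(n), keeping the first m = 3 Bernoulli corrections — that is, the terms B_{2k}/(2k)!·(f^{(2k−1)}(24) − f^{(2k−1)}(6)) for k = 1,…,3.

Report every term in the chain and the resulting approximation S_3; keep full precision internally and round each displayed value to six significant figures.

S_3 ≈ 179.555

The integral term ∫_6^24 x·e^(−x/36) dx = 170.899.
Endpoint term: (f(6) + f(24))/2 = (5.07889 + 12.3220)/2 = 8.70045.
Running total after boundary: 179.600.
k=1: B_{2}/(2)! × [f^{(1)}(24) − f^{(1)}(6)] = 1/12 × (0.171139 − 0.705401) = -0.0445219.
Partial sum through k=1: 179.555.
k=2: B_{4}/(4)! × [f^{(3)}(24) − f^{(3)}(6)] = −1/720 × (0.000924362 − 0.00185059) = 1.28643e-06.
Partial sum through k=2: 179.555.
k=3: B_{6}/(6)! × [f^{(5)}(24) − f^{(5)}(6)] = 1/30240 × (1.32459e-06 − 2.43587e-06) = -3.67486e-11.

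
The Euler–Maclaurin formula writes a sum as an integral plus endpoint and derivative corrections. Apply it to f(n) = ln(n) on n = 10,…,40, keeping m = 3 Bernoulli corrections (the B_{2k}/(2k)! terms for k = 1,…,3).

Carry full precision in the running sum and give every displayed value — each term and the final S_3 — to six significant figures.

Integral: ∫_10^40 ln(x) dx = 94.5293.
Boundary: ½(f(10) + f(40)) = ½(2.30259 + 3.68888) = 2.99573.
Integral + boundary = 97.5251.
Order-1 term: 1/12 · (0.0250000 − 0.100000) = -0.00625000.
After k=1: 97.5188.
Order-2 term: −1/720 · (3.12500e-05 − 0.00200000) = 2.73437e-06.
After k=2: 97.5188.
Order-3 term: 1/30240 · (2.34375e-07 − 0.000240000) = -7.92876e-09.

S_3 ≈ 97.5188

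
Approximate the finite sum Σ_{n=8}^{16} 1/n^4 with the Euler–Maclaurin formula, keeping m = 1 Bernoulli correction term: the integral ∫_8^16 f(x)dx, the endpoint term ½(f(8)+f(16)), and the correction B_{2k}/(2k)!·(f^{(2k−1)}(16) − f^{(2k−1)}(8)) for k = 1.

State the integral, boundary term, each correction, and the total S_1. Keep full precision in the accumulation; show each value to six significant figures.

The integral term ∫_8^16 1/x^4 dx = 0.000569661.
Endpoint term: (f(8) + f(16))/2 = (0.000244141 + 1.52588e-05)/2 = 0.000129700.
Running total after boundary: 0.000699361.
Correction k=1: B_{2}/2! · (f^{(1)}(16) − f^{(1)}(8)) = 1/12 · (-3.81470e-06 − (-0.000122070)) = 9.85463e-06.

S_1 ≈ 0.000709216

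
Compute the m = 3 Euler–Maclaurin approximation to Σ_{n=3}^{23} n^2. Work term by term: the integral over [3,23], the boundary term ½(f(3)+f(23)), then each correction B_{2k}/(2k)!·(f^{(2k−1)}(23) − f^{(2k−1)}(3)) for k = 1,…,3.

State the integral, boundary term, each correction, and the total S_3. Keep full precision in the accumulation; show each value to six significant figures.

S_3 ≈ 4319.00

Integral: ∫_3^23 x^2 dx = 4046.67.
½[f(3) + f(23)] = ½[9.00000 + 529.000] = 269.000.
Running total after boundary: 4315.67.
Correction k=1: B_{2}/2! · (f^{(1)}(23) − f^{(1)}(3)) = 1/12 · (46.0000 − 6.00000) = 3.33333.
After k=1: 4319.00.
Correction k=2: B_{4}/4! · (f^{(3)}(23) − f^{(3)}(3)) = −1/720 · (0.00000 − 0.00000) = 0.00000.
After k=2: 4319.00.
Correction k=3: B_{6}/6! · (f^{(5)}(23) − f^{(5)}(3)) = 1/30240 · (0.00000 − 0.00000) = 0.00000.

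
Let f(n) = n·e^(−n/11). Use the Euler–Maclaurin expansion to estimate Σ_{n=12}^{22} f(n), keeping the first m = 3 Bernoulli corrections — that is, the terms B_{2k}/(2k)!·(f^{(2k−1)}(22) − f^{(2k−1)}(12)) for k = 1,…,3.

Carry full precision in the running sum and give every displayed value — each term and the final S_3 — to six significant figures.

The integral term ∫_12^22 x·e^(−x/11) dx = 35.8588.
Endpoint term: (f(12) + f(22))/2 = (4.03093 + 2.97738)/2 = 3.50415.
Integral + boundary = 39.3629.
k=1: B_{2}/(2)! × [f^{(1)}(22) − f^{(1)}(12)] = 1/12 × (-0.135335 − (-0.0305374)) = -0.00873316.
Running total after k=1: 39.3542.
k=2: B_{4}/(4)! × [f^{(3)}(22) − f^{(3)}(12)] = −1/720 × (0.00111847 − 0.00529987) = 5.80750e-06.
Running total after k=2: 39.3542.
k=3: B_{6}/(6)! × [f^{(5)}(22) − f^{(5)}(12)] = 1/30240 × (2.77307e-05 − 8.96869e-05) = -2.04882e-09.

S_3 ≈ 39.3542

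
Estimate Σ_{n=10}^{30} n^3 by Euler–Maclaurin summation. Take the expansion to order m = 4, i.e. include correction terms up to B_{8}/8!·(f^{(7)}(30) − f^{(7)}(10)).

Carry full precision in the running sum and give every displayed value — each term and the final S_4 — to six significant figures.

S_4 ≈ 214200

∫_10^30 x^3 dx evaluates to 200000.
½[f(10) + f(30)] = ½[1000.00 + 27000.0] = 14000.0.
So far: 214000.
Correction k=1: B_{2}/2! · (f^{(1)}(30) − f^{(1)}(10)) = 1/12 · (2700.00 − 300.000) = 200.000.
Running total after k=1: 214200.
Correction k=2: B_{4}/4! · (f^{(3)}(30) − f^{(3)}(10)) = −1/720 · (6.00000 − 6.00000) = 0.00000.
Running total after k=2: 214200.
Correction k=3: B_{6}/6! · (f^{(5)}(30) − f^{(5)}(10)) = 1/30240 · (0.00000 − 0.00000) = 0.00000.
Running total after k=3: 214200.
Correction k=4: B_{8}/8! · (f^{(7)}(30) − f^{(7)}(10)) = −1/1209600 · (0.00000 − 0.00000) = 0.00000.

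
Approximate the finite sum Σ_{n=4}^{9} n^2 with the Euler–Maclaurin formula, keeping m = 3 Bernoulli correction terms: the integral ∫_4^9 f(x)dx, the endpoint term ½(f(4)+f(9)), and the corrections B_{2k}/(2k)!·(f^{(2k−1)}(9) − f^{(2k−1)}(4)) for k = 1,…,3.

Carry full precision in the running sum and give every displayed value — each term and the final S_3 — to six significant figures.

∫_4^9 x^2 dx evaluates to 221.667.
Endpoint term: (f(4) + f(9))/2 = (16.0000 + 81.0000)/2 = 48.5000.
Integral + boundary = 270.167.
Correction k=1: B_{2}/2! · (f^{(1)}(9) − f^{(1)}(4)) = 1/12 · (18.0000 − 8.00000) = 0.833333.
Partial sum through k=1: 271.000.
Correction k=2: B_{4}/4! · (f^{(3)}(9) − f^{(3)}(4)) = −1/720 · (0.00000 − 0.00000) = 0.00000.
Partial sum through k=2: 271.000.
Correction k=3: B_{6}/6! · (f^{(5)}(9) − f^{(5)}(4)) = 1/30240 · (0.00000 − 0.00000) = 0.00000.

S_3 ≈ 271.000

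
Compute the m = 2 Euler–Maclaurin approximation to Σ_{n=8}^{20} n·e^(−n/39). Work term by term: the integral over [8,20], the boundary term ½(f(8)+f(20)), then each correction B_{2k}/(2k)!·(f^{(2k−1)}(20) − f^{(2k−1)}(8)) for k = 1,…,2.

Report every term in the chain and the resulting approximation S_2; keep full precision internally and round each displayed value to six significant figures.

S_2 ≈ 124.425

Integral: ∫_8^20 x·e^(−x/39) dx = 115.208.
Endpoint term: (f(8) + f(20))/2 = (6.51634 + 11.9761)/2 = 9.24621.
Running total after boundary: 124.455.
Order-1 term: 1/12 · (0.291725 − 0.647457) = -0.0296443.
Running total after k=1: 124.425.
Order-2 term: −1/720 · (0.000979181 − 0.00149674) = 7.18834e-07.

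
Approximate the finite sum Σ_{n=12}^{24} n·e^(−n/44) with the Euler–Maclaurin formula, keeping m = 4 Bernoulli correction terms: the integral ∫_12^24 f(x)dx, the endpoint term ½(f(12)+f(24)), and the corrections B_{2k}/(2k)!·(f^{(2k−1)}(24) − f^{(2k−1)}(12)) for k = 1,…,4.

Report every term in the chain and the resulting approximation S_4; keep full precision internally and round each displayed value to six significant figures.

S_4 ≈ 153.244

The integral term ∫_12^24 x·e^(−x/44) dx = 141.746.
½[f(12) + f(24)] = ½[9.13560 + 13.9099] = 11.5227.
Integral + boundary = 153.269.
Correction k=1: B_{2}/2! · (f^{(1)}(24) − f^{(1)}(12)) = 1/12 · (0.263445 − 0.553673) = -0.0241857.
Running total after k=1: 153.244.
Correction k=2: B_{4}/4! · (f^{(3)}(24) − f^{(3)}(12)) = −1/720 · (0.000734815 − 0.00107246) = 4.68946e-07.
Running total after k=2: 153.244.
Correction k=3: B_{6}/6! · (f^{(5)}(24) − f^{(5)}(12)) = 1/30240 · (6.88818e-07 − 9.60187e-07) = -8.97384e-12.
Running total after k=3: 153.244.
Correction k=4: B_{8}/8! · (f^{(7)}(24) − f^{(7)}(12)) = −1/1209600 · (5.15539e-10 − 7.05796e-10) = 1.57289e-16.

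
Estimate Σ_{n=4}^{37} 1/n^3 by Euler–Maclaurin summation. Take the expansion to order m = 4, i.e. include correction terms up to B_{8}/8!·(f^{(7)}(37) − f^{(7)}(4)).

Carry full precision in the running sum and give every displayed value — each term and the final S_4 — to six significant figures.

The integral term ∫_4^37 1/x^3 dx = 0.0308848.
Endpoint term: (f(4) + f(37))/2 = (0.0156250 + 1.97422e-05)/2 = 0.00782237.
So far: 0.0387071.
Correction k=1: B_{2}/2! · (f^{(1)}(37) − f^{(1)}(4)) = 1/12 · (-1.60072e-06 − (-0.0117188)) = 0.000976429.
Running total after k=1: 0.0396836.
Correction k=2: B_{4}/4! · (f^{(3)}(37) − f^{(3)}(4)) = −1/720 · (-2.33852e-08 − (-0.0146484)) = -2.03450e-05.
Running total after k=2: 0.0396632.
Correction k=3: B_{6}/6! · (f^{(5)}(37) − f^{(5)}(4)) = 1/30240 · (-7.17442e-10 − (-0.0384521)) = 1.27157e-06.
Running total after k=3: 0.0396645.
Correction k=4: B_{8}/8! · (f^{(7)}(37) − f^{(7)}(4)) = −1/1209600 · (-3.77325e-11 − (-0.173035)) = -1.43051e-07.

S_4 ≈ 0.0396644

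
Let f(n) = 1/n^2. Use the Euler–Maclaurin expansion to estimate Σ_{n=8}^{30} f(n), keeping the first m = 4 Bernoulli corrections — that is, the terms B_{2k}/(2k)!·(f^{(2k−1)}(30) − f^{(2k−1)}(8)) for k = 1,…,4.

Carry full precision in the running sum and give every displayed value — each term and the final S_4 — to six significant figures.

The integral term ∫_8^30 1/x^2 dx = 0.0916667.
½[f(8) + f(30)] = ½[0.0156250 + 0.00111111] = 0.00836806.
Integral + boundary = 0.100035.
Correction k=1: B_{2}/2! · (f^{(1)}(30) − f^{(1)}(8)) = 1/12 · (-7.40741e-05 − (-0.00390625)) = 0.000319348.
Partial sum through k=1: 0.100354.
Correction k=2: B_{4}/4! · (f^{(3)}(30) − f^{(3)}(8)) = −1/720 · (-9.87654e-07 − (-0.000732422)) = -1.01588e-06.
Partial sum through k=2: 0.100353.
Correction k=3: B_{6}/6! · (f^{(5)}(30) − f^{(5)}(8)) = 1/30240 · (-3.29218e-08 − (-0.000343323)) = 1.13522e-08.
Partial sum through k=3: 0.100353.
Correction k=4: B_{8}/8! · (f^{(7)}(30) − f^{(7)}(8)) = −1/1209600 · (-2.04847e-09 − (-0.000300407)) = -2.48351e-10.

S_4 ≈ 0.100353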